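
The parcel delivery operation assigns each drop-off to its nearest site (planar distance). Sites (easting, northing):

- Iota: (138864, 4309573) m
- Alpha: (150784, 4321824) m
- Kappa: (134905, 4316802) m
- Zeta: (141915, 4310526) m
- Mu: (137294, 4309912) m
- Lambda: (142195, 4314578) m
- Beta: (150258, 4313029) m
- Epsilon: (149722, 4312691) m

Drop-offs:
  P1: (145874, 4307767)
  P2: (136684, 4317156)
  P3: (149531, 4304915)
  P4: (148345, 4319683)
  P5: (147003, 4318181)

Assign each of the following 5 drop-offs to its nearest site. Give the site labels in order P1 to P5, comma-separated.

Zeta, Kappa, Epsilon, Alpha, Alpha

P1 → Zeta (d²=23285762.00)
P2 → Kappa (d²=3290157.00)
P3 → Epsilon (d²=60502657.00)
P4 → Alpha (d²=10532602.00)
P5 → Alpha (d²=27567410.00)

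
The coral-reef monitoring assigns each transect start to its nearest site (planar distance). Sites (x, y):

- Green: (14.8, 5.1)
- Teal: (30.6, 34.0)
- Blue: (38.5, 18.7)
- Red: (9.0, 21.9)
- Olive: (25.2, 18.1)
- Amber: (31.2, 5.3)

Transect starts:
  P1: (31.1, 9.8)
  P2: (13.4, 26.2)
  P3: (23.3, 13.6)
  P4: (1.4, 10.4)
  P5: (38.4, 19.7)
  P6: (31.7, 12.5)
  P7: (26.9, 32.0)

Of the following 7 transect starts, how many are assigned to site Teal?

P1 → Amber
P2 → Red
P3 → Olive
P4 → Red
P5 → Blue
P6 → Amber
P7 → Teal
1 of the 7 goes to Teal.

1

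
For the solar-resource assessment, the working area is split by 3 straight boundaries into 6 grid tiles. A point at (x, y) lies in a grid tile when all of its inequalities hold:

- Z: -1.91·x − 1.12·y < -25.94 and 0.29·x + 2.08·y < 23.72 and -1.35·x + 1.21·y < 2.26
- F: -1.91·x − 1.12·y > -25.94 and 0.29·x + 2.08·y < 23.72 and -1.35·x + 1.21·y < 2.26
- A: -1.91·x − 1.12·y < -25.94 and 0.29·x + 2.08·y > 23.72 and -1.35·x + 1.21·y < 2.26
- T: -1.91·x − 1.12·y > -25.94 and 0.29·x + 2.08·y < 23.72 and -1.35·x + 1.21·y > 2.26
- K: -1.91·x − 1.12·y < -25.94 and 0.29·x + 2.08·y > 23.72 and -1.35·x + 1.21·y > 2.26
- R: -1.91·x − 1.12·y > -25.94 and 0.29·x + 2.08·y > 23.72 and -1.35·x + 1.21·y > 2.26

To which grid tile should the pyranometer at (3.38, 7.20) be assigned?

-1.91·3.38 − 1.12·7.20 = -14.520, which is > -25.94
0.29·3.38 + 2.08·7.20 = 15.956, which is < 23.72
-1.35·3.38 + 1.21·7.20 = 4.149, which is > 2.26
This sign pattern matches T.

T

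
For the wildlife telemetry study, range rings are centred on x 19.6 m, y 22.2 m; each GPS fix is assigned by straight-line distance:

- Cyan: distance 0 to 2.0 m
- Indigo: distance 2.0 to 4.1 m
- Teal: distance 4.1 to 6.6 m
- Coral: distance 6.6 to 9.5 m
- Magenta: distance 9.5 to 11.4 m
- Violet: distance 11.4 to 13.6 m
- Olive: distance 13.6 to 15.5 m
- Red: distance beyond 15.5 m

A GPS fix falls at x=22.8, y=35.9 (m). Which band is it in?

Olive

Distance = √((22.8−19.6)² + (35.9−22.2)²) = √(10.240 + 187.690) = 14.069 m.
13.6 ≤ 14.069 < 15.5 → Olive.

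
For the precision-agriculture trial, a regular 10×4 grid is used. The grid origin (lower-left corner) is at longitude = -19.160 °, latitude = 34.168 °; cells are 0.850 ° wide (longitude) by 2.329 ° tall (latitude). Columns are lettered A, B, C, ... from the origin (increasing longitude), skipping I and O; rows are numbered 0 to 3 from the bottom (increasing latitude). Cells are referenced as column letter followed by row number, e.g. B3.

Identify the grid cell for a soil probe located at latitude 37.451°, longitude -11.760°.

J1

Column index: ⌊(-11.760 − -19.160) / 0.850⌋ = ⌊8.706⌋ = 8 → column J
Row offset from origin: ⌊(37.451 − 34.168) / 2.329⌋ = ⌊1.410⌋ = 1 → row 1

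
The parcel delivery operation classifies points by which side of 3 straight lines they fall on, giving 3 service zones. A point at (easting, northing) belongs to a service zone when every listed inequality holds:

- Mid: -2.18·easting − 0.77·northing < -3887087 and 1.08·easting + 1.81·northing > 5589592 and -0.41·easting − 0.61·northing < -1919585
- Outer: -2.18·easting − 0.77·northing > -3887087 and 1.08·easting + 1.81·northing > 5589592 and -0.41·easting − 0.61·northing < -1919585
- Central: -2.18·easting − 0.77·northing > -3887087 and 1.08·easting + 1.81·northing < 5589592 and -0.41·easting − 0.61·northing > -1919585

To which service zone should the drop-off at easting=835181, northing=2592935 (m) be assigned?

-2.18·835181 − 0.77·2592935 = -3817254.530, which is > -3887087
1.08·835181 + 1.81·2592935 = 5595207.830, which is > 5589592
-0.41·835181 − 0.61·2592935 = -1924114.560, which is < -1919585
This sign pattern matches Outer.

Outer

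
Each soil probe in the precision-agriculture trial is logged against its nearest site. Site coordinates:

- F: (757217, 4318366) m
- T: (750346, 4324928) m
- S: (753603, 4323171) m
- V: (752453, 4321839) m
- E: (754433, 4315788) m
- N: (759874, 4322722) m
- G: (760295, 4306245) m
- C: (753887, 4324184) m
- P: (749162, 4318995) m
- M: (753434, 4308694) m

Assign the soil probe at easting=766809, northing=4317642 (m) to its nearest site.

N

Squared distances to each site:
F: 92530640.000; T: 324116165.000; S: 204968277.000; V: 223709545.000; E: 156602692.000; N: 73900625.000; G: 172323805.000; C: 209775848.000; P: 313247218.000; M: 258957329.000.
Minimum at N.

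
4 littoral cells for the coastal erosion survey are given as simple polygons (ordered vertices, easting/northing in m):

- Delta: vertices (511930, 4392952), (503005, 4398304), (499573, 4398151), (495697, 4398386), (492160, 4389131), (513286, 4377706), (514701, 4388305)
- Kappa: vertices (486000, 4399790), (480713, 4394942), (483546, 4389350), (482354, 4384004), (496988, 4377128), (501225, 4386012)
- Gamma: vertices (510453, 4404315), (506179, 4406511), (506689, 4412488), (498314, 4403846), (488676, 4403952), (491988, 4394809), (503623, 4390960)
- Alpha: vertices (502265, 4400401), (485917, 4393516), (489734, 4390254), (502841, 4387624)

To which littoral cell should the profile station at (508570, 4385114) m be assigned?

Cast a ray rightward from (508570, 4385114). For each polygon, the edges (by vertex number in listed order) whose endpoints lie on opposite sides of northing = 4385114, where each meets that height, and whether that is right or left of the point:
Delta: 5–6 at easting≈499587.8 (left), 6–7 at easting≈514275.0 (right) → 1 crossing.
Kappa: 3–4 at easting≈482601.5 (left), 5–6 at easting≈500796.7 (left) → 0 crossings.
Gamma: no edge straddles that height → 0 crossings.
Alpha: no edge straddles that height → 0 crossings.
Only Delta has an odd count, so the point is inside Delta.

Delta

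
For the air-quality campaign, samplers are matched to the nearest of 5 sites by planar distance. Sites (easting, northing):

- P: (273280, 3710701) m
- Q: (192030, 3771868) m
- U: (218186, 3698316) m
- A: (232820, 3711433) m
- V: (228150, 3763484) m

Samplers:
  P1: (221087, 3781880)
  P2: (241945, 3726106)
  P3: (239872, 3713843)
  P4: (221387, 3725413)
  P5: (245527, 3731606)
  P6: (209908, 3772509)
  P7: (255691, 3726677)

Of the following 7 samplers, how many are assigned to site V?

1

P1 → V
P2 → A
P3 → A
P4 → A
P5 → A
P6 → Q
P7 → P
1 of the 7 goes to V.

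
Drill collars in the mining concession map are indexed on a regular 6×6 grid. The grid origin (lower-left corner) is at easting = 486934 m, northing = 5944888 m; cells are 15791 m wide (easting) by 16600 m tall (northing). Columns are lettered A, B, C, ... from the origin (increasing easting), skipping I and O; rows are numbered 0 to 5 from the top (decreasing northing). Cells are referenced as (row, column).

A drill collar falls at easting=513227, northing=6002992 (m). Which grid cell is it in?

Column index: ⌊(513227 − 486934) / 15791⌋ = ⌊1.665⌋ = 1 → column B
Row offset from origin: ⌊(6002992 − 5944888) / 16600⌋ = ⌊3.500⌋ = 3 → row 2 (counted from top)

(2, B)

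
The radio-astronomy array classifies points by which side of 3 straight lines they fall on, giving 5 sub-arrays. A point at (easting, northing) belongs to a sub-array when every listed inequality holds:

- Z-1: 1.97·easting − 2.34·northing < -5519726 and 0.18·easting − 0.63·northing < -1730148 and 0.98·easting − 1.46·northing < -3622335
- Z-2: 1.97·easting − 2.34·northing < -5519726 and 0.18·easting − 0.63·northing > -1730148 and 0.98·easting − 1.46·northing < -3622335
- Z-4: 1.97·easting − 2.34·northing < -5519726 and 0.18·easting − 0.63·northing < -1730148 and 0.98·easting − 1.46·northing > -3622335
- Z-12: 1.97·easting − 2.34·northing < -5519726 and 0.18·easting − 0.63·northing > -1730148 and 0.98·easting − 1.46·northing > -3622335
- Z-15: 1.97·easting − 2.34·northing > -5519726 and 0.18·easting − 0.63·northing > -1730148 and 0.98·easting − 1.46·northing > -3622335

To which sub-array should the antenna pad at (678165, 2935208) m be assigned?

1.97·678165 − 2.34·2935208 = -5532401.670, which is < -5519726
0.18·678165 − 0.63·2935208 = -1727111.340, which is > -1730148
0.98·678165 − 1.46·2935208 = -3620801.980, which is > -3622335
This sign pattern matches Z-12.

Z-12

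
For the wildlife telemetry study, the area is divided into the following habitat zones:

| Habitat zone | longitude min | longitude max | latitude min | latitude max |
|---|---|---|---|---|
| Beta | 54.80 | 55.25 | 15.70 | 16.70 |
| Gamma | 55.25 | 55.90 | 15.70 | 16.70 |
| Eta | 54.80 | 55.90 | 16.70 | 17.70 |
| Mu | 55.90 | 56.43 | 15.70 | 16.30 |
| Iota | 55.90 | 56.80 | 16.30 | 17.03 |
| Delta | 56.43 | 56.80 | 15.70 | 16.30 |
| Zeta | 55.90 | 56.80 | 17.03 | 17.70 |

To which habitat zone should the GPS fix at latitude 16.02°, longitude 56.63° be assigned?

The point has longitude = 56.63 and latitude = 16.02.
Only Delta satisfies 56.43 ≤ longitude ≤ 56.80 and 15.70 ≤ latitude ≤ 16.30.

Delta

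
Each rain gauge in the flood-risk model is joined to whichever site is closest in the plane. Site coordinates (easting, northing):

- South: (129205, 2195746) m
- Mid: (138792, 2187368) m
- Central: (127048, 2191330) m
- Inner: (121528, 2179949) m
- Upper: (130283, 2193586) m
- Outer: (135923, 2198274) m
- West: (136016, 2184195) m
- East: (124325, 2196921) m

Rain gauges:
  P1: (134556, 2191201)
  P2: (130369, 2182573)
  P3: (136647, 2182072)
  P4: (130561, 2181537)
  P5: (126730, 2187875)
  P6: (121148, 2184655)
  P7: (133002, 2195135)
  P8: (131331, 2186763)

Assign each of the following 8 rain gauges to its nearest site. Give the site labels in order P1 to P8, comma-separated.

P1 → Upper (d²=23946754.00)
P2 → West (d²=34519493.00)
P3 → West (d²=4905290.00)
P4 → West (d²=36821989.00)
P5 → Central (d²=12038149.00)
P6 → Inner (d²=22290836.00)
P7 → Upper (d²=9792362.00)
P8 → West (d²=28543849.00)

Upper, West, West, West, Central, Inner, Upper, West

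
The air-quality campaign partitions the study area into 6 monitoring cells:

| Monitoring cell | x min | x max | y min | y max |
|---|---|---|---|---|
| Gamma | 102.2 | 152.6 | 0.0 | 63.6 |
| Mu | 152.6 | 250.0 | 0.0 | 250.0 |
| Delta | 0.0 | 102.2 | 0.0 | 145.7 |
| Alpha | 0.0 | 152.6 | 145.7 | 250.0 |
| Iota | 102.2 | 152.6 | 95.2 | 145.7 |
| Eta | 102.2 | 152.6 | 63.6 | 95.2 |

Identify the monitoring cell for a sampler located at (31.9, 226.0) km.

The point has x = 31.9 and y = 226.0.
Only Alpha satisfies 0.0 ≤ x ≤ 152.6 and 145.7 ≤ y ≤ 250.0.

Alpha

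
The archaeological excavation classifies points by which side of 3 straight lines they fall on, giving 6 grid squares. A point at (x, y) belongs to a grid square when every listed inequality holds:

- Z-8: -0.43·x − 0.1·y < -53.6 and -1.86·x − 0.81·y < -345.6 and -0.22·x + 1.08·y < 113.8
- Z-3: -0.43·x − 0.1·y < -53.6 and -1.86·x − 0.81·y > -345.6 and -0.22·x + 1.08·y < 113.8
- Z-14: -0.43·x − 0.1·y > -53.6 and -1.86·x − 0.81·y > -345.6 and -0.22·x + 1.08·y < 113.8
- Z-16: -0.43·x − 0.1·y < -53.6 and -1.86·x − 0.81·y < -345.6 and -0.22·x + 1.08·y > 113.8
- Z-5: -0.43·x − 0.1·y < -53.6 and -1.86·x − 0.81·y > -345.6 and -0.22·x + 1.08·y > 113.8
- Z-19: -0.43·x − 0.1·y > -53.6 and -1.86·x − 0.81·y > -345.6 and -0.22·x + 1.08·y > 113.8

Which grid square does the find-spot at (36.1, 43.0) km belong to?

Z-14

-0.43·36.1 − 0.1·43.0 = -19.823, which is > -53.6
-1.86·36.1 − 0.81·43.0 = -101.976, which is > -345.6
-0.22·36.1 + 1.08·43.0 = 38.498, which is < 113.8
This sign pattern matches Z-14.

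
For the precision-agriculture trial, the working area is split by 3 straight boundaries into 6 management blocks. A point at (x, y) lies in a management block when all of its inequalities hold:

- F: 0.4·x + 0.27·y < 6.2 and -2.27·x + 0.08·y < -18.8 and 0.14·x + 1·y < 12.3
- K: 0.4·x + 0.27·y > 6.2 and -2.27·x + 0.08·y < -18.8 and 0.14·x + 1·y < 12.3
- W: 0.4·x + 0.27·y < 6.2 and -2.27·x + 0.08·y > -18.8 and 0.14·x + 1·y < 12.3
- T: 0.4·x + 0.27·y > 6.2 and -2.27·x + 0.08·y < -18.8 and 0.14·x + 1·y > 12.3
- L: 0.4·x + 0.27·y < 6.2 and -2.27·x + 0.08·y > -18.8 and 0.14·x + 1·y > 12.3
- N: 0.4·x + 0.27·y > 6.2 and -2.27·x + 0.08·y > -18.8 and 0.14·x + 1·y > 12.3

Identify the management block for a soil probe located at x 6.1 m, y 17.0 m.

0.4·6.1 + 0.27·17.0 = 7.030, which is > 6.2
-2.27·6.1 + 0.08·17.0 = -12.487, which is > -18.8
0.14·6.1 + 1·17.0 = 17.854, which is > 12.3
This sign pattern matches N.

N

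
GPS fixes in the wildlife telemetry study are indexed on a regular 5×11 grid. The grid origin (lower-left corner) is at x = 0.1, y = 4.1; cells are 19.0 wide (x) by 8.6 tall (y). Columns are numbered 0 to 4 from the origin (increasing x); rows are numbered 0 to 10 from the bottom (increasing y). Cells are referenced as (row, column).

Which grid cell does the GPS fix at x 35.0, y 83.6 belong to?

Column index: ⌊(35.0 − 0.1) / 19.0⌋ = ⌊1.837⌋ = 1
Row offset from origin: ⌊(83.6 − 4.1) / 8.6⌋ = ⌊9.244⌋ = 9 → row 9

(9, 1)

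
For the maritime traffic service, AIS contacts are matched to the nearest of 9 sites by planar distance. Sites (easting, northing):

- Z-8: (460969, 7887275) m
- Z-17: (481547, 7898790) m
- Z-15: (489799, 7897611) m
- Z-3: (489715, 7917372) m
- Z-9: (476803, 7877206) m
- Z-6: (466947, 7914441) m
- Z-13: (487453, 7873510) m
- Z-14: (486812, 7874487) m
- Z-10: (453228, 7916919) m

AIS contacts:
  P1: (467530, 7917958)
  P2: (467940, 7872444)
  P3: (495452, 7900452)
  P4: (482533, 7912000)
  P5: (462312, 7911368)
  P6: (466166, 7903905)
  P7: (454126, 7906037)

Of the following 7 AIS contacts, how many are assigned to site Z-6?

3

P1 → Z-6
P2 → Z-9
P3 → Z-15
P4 → Z-3
P5 → Z-6
P6 → Z-6
P7 → Z-10
3 of the 7 go to Z-6.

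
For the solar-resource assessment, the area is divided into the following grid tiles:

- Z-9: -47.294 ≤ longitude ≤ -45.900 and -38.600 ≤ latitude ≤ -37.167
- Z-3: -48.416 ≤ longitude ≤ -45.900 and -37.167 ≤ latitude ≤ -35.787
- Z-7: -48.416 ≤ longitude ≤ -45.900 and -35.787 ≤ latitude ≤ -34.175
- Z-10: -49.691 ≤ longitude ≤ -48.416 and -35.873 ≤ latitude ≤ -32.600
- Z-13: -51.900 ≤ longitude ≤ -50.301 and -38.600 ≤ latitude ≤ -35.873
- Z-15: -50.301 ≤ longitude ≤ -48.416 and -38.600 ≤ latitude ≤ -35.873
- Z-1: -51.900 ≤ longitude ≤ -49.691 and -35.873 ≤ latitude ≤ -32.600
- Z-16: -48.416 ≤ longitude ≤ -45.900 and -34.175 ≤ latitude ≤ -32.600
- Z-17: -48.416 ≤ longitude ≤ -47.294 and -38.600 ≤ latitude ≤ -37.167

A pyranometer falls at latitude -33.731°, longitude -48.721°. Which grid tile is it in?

The point has longitude = -48.721 and latitude = -33.731.
Only Z-10 satisfies -49.691 ≤ longitude ≤ -48.416 and -35.873 ≤ latitude ≤ -32.600.

Z-10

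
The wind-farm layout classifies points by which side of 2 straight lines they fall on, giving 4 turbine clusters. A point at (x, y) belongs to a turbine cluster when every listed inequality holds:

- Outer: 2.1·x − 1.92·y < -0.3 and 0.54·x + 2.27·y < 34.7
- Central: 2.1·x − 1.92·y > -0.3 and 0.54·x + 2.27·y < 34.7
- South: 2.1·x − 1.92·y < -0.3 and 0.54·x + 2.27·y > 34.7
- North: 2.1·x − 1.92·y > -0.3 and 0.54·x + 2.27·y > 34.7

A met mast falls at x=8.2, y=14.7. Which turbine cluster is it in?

2.1·8.2 − 1.92·14.7 = -11.004, which is < -0.3
0.54·8.2 + 2.27·14.7 = 37.797, which is > 34.7
This sign pattern matches South.

South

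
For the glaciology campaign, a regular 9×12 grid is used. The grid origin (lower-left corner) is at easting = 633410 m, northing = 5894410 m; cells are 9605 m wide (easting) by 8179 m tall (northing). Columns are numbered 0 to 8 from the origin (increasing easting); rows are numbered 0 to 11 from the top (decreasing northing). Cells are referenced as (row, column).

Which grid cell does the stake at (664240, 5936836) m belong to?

Column index: ⌊(664240 − 633410) / 9605⌋ = ⌊3.210⌋ = 3
Row offset from origin: ⌊(5936836 − 5894410) / 8179⌋ = ⌊5.187⌋ = 5 → row 6 (counted from top)

(6, 3)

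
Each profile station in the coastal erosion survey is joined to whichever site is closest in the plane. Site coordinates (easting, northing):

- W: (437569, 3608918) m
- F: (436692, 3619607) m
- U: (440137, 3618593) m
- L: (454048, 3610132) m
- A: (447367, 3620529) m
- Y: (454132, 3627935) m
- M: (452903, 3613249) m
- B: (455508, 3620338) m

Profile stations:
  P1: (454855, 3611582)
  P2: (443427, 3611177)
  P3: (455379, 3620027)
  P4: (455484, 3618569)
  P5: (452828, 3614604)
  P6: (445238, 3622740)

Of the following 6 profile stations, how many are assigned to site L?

P1 → L
P2 → W
P3 → B
P4 → B
P5 → M
P6 → A
1 of the 6 goes to L.

1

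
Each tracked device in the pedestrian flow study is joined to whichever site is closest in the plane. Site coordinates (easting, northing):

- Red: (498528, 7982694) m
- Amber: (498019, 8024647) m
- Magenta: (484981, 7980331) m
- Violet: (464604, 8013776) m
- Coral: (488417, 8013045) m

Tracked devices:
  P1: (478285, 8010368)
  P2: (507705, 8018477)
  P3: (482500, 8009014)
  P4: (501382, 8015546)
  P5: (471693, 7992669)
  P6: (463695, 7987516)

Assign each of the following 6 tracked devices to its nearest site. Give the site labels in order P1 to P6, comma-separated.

Coral, Amber, Coral, Amber, Magenta, Magenta

P1 → Coral (d²=109823753.00)
P2 → Amber (d²=131887496.00)
P3 → Coral (d²=51259850.00)
P4 → Amber (d²=94137970.00)
P5 → Magenta (d²=328797188.00)
P6 → Magenta (d²=504718021.00)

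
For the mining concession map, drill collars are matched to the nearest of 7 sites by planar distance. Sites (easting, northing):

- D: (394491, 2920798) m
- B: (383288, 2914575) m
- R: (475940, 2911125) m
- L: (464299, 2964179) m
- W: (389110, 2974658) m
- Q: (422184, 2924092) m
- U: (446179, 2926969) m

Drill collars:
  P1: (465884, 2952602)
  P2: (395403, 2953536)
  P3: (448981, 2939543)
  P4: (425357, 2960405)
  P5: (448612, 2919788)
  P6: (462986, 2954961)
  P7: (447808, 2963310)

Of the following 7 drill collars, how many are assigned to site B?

0

P1 → L
P2 → W
P3 → U
P4 → Q
P5 → U
P6 → L
P7 → L
0 of the 7 go to B.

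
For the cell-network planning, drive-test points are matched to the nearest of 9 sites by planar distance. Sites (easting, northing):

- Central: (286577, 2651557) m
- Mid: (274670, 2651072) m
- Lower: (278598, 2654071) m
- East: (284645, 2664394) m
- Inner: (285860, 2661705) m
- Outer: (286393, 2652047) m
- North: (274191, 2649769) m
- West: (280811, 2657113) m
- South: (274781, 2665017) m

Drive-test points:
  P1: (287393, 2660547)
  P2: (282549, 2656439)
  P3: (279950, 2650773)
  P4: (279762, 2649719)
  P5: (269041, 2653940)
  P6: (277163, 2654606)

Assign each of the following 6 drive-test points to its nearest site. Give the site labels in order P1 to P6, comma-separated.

P1 → Inner (d²=3691053.00)
P2 → West (d²=3474920.00)
P3 → Lower (d²=12704708.00)
P4 → Lower (d²=20294800.00)
P5 → Mid (d²=39911065.00)
P6 → Lower (d²=2345450.00)

Inner, West, Lower, Lower, Mid, Lower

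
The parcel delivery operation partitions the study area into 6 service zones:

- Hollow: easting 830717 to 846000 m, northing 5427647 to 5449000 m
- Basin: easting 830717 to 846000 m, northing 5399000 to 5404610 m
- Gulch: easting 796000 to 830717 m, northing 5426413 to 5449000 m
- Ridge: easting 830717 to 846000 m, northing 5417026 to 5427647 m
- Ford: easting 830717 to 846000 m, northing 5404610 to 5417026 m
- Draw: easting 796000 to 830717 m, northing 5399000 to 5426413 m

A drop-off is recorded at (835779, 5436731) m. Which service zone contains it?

Hollow

The point has easting = 835779 and northing = 5436731.
Only Hollow satisfies 830717 ≤ easting ≤ 846000 and 5427647 ≤ northing ≤ 5449000.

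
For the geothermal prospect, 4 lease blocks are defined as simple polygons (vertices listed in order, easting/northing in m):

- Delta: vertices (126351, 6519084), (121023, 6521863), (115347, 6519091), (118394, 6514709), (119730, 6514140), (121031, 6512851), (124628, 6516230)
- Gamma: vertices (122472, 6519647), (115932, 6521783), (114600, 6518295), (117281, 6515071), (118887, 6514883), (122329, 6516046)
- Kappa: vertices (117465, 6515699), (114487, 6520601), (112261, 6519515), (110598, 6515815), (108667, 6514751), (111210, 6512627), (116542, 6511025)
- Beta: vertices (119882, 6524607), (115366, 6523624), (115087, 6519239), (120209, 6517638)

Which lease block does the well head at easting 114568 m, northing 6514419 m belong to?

Kappa

Cast a ray rightward from (114568, 6514419). For each polygon, the edges (by vertex number in listed order) whose endpoints lie on opposite sides of northing = 6514419, where each meets that height, and whether that is right or left of the point:
Delta: 4–5 at easting≈119074.9 (right), 6–7 at easting≈122700.2 (right) → 2 crossings.
Gamma: no edge straddles that height → 0 crossings.
Kappa: 5–6 at easting≈109064.5 (left), 7–1 at easting≈117212.2 (right) → 1 crossing.
Beta: no edge straddles that height → 0 crossings.
Only Kappa has an odd count, so the point is inside Kappa.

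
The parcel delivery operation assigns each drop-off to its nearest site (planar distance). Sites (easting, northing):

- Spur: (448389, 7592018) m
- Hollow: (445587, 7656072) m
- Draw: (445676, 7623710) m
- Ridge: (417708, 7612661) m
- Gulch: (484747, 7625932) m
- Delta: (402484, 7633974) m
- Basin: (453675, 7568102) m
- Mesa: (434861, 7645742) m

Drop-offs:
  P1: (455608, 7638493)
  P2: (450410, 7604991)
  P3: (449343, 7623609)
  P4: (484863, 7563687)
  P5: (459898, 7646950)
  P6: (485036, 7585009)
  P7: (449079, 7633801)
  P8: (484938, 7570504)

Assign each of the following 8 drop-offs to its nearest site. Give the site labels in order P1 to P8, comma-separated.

Draw, Spur, Draw, Basin, Hollow, Basin, Draw, Basin

P1 → Draw (d²=317181713.00)
P2 → Spur (d²=172383170.00)
P3 → Draw (d²=13457090.00)
P4 → Basin (d²=992183569.00)
P5 → Hollow (d²=288015605.00)
P6 → Basin (d²=1269358970.00)
P7 → Draw (d²=113408690.00)
P8 → Basin (d²=983144773.00)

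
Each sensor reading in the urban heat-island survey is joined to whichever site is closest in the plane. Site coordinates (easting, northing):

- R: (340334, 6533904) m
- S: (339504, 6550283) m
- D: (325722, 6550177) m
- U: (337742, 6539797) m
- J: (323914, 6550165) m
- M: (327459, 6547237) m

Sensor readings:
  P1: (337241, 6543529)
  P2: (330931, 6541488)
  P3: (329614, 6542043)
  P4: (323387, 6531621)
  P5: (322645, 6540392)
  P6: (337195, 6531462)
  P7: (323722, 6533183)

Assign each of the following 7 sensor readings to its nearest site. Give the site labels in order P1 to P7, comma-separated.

U, M, M, M, M, R, M

P1 → U (d²=14178825.00)
P2 → M (d²=45105785.00)
P3 → M (d²=31621661.00)
P4 → M (d²=260440640.00)
P5 → M (d²=70028621.00)
P6 → R (d²=15816685.00)
P7 → M (d²=211480085.00)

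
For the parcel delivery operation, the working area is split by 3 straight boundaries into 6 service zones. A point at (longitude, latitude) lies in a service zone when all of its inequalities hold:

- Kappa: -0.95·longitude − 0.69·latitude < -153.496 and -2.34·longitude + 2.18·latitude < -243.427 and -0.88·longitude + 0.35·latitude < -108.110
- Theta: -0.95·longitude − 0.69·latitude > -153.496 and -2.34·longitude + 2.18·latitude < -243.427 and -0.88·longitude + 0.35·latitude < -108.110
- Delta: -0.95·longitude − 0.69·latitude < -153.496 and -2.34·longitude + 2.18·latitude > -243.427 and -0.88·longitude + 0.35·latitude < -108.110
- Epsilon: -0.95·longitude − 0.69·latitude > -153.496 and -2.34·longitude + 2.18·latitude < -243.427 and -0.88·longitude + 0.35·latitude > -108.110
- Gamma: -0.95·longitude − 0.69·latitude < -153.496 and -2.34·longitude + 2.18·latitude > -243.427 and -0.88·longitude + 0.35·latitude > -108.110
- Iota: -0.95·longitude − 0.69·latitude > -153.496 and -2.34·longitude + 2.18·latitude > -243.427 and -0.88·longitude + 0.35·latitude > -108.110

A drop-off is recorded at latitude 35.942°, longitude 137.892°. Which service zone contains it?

Kappa

-0.95·137.892 − 0.69·35.942 = -155.797, which is < -153.496
-2.34·137.892 + 2.18·35.942 = -244.314, which is < -243.427
-0.88·137.892 + 0.35·35.942 = -108.765, which is < -108.110
This sign pattern matches Kappa.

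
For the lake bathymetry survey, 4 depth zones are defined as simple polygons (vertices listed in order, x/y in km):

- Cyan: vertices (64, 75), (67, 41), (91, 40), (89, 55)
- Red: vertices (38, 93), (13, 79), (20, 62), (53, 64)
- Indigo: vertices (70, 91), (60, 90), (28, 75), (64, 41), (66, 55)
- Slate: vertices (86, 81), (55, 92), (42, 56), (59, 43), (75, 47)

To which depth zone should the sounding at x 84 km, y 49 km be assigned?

Cyan

Cast a ray rightward from (84, 49). For each polygon, the edges (by vertex number in listed order) whose endpoints lie on opposite sides of y = 49, where each meets that height, and whether that is right or left of the point:
Cyan: 1–2 at x≈66.3 (left), 3–4 at x≈89.8 (right) → 1 crossing.
Red: no edge straddles that height → 0 crossings.
Indigo: 3–4 at x≈55.5 (left), 4–5 at x≈65.1 (left) → 0 crossings.
Slate: 3–4 at x≈51.2 (left), 5–1 at x≈75.6 (left) → 0 crossings.
Only Cyan has an odd count, so the point is inside Cyan.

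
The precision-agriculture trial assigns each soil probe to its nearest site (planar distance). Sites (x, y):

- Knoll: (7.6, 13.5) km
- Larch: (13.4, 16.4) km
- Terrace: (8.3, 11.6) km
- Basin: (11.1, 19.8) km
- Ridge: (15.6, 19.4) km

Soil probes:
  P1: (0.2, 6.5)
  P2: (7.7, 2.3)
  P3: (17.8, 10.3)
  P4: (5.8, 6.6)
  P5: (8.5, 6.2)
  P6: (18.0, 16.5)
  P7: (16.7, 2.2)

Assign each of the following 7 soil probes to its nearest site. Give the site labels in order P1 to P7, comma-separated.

Terrace, Terrace, Larch, Terrace, Terrace, Ridge, Terrace

P1 → Terrace (d²=91.62)
P2 → Terrace (d²=86.85)
P3 → Larch (d²=56.57)
P4 → Terrace (d²=31.25)
P5 → Terrace (d²=29.20)
P6 → Ridge (d²=14.17)
P7 → Terrace (d²=158.92)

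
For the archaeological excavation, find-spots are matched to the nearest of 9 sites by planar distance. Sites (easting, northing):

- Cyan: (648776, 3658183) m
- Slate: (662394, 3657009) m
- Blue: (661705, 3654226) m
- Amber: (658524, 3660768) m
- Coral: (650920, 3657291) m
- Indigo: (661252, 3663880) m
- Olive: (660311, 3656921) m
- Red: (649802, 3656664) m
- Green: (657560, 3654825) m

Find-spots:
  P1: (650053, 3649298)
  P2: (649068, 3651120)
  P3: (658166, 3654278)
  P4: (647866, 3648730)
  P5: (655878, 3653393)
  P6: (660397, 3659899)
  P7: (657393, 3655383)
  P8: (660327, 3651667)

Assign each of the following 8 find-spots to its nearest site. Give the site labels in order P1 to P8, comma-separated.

Red, Red, Green, Red, Green, Amber, Green, Blue

P1 → Red (d²=54320957.00)
P2 → Red (d²=31274692.00)
P3 → Green (d²=666445.00)
P4 → Red (d²=66696452.00)
P5 → Green (d²=4879748.00)
P6 → Amber (d²=4263290.00)
P7 → Green (d²=339253.00)
P8 → Blue (d²=8447365.00)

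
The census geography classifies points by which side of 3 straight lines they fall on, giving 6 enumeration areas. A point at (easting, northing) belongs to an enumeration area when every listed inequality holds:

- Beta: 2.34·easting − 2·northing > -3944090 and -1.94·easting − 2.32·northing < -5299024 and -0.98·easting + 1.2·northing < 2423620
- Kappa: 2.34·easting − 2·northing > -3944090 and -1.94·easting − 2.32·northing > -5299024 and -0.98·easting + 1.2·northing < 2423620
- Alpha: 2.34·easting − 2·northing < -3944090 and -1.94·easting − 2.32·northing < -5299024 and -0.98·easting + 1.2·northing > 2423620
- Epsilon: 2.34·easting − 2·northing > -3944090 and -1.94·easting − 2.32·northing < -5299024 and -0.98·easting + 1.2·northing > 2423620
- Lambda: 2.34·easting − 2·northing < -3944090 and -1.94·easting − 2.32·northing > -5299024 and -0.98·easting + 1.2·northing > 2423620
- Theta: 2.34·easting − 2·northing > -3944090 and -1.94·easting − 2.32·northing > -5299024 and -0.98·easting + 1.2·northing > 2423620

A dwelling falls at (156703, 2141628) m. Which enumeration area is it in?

Kappa

2.34·156703 − 2·2141628 = -3916570.980, which is > -3944090
-1.94·156703 − 2.32·2141628 = -5272580.780, which is > -5299024
-0.98·156703 + 1.2·2141628 = 2416384.660, which is < 2423620
This sign pattern matches Kappa.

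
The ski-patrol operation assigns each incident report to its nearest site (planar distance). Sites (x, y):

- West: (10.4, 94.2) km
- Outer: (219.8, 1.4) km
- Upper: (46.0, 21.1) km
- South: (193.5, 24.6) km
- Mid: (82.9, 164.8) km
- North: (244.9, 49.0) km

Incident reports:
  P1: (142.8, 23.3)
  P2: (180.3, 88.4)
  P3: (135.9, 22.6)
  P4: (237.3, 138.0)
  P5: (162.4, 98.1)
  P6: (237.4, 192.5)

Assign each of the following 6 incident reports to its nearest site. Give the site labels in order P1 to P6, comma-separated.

P1 → South (d²=2572.18)
P2 → South (d²=4244.68)
P3 → South (d²=3321.76)
P4 → North (d²=7978.76)
P5 → South (d²=6369.46)
P6 → North (d²=20648.50)

South, South, South, North, South, North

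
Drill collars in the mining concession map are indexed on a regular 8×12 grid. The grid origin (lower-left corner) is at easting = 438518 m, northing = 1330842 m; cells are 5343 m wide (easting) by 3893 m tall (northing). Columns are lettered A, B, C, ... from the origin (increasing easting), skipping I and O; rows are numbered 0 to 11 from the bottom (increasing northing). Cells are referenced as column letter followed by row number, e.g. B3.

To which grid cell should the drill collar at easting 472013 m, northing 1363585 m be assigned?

G8

Column index: ⌊(472013 − 438518) / 5343⌋ = ⌊6.269⌋ = 6 → column G
Row offset from origin: ⌊(1363585 − 1330842) / 3893⌋ = ⌊8.411⌋ = 8 → row 8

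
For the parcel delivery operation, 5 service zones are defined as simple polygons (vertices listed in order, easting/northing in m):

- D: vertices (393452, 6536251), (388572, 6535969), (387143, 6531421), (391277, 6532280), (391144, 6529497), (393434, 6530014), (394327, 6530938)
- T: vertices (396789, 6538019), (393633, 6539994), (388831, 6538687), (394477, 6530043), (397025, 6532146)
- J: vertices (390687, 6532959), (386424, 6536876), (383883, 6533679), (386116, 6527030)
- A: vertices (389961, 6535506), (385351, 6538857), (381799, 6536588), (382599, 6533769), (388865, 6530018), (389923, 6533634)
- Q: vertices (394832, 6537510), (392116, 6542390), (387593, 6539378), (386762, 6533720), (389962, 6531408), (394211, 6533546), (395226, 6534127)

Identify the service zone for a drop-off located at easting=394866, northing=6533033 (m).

T

Cast a ray rightward from (394866, 6533033). For each polygon, the edges (by vertex number in listed order) whose endpoints lie on opposite sides of northing = 6533033, where each meets that height, and whether that is right or left of the point:
D: 2–3 at easting≈387649.5 (left), 7–1 at easting≈393982.0 (left) → 0 crossings.
T: 3–4 at easting≈392524.0 (left), 5–1 at easting≈396989.4 (right) → 1 crossing.
J: 1–2 at easting≈390606.5 (left), 3–4 at easting≈384100.0 (left) → 0 crossings.
A: 4–5 at easting≈383828.5 (left), 5–6 at easting≈389747.2 (left) → 0 crossings.
Q: 4–5 at easting≈387712.9 (left), 5–6 at easting≈393191.5 (left) → 0 crossings.
Only T has an odd count, so the point is inside T.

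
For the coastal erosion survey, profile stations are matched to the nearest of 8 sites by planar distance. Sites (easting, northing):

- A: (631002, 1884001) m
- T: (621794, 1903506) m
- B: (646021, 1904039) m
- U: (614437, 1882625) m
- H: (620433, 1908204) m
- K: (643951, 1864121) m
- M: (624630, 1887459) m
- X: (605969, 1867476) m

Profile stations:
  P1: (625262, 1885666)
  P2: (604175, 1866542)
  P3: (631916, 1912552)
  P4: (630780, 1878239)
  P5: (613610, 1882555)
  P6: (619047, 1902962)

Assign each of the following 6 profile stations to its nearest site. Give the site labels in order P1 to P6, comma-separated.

M, X, H, A, U, T

P1 → M (d²=3614273.00)
P2 → X (d²=4090792.00)
P3 → H (d²=150764393.00)
P4 → A (d²=33249928.00)
P5 → U (d²=688829.00)
P6 → T (d²=7841945.00)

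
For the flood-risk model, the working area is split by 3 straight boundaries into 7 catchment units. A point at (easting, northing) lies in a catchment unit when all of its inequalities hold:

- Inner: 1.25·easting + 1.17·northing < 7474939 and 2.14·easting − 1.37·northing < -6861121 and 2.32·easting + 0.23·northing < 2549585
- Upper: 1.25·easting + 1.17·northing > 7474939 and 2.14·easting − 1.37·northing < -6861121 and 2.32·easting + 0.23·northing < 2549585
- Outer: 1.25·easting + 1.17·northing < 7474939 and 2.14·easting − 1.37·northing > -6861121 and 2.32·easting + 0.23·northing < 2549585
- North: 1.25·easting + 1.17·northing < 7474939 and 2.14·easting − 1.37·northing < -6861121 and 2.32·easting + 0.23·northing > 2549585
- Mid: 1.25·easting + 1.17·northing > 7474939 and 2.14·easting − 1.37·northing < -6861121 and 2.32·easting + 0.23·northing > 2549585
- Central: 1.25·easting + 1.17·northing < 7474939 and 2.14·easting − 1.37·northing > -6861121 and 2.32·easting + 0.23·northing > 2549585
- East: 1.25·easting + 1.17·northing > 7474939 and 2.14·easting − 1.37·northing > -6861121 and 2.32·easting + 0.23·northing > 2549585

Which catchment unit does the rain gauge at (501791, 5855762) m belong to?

Upper

1.25·501791 + 1.17·5855762 = 7478480.290, which is > 7474939
2.14·501791 − 1.37·5855762 = -6948561.200, which is < -6861121
2.32·501791 + 0.23·5855762 = 2510980.380, which is < 2549585
This sign pattern matches Upper.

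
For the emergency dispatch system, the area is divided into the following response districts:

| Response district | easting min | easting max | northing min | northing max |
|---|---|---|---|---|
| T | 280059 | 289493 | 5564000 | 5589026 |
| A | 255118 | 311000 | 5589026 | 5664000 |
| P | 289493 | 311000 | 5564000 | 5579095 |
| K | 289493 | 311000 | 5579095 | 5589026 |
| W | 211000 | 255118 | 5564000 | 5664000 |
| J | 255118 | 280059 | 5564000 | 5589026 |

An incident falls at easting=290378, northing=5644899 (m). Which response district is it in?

The point has easting = 290378 and northing = 5644899.
Only A satisfies 255118 ≤ easting ≤ 311000 and 5589026 ≤ northing ≤ 5664000.

A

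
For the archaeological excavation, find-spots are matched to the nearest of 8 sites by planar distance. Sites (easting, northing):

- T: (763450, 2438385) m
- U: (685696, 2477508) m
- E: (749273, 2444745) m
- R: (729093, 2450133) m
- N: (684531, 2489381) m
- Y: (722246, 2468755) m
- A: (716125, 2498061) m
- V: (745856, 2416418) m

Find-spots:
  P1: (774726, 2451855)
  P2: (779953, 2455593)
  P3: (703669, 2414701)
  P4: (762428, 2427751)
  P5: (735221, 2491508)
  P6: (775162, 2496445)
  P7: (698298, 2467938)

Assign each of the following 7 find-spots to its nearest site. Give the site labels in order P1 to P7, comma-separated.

P1 → T (d²=308589076.00)
P2 → T (d²=568464273.00)
P3 → V (d²=1782691058.00)
P4 → T (d²=114126440.00)
P5 → A (d²=407599025.00)
P6 → E (d²=3343130321.00)
P7 → U (d²=250395304.00)

T, T, V, T, A, E, U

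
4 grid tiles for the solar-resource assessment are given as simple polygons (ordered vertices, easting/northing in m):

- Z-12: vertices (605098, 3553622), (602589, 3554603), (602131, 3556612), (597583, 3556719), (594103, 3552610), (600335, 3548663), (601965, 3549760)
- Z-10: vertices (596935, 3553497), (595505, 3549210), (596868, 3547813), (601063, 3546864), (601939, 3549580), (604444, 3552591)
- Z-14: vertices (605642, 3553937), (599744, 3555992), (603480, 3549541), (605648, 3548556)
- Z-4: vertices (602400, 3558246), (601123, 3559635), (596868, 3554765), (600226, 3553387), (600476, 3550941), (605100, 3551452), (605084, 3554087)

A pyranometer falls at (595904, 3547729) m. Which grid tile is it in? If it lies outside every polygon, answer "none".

Cast a ray rightward from (595904, 3547729). For each polygon, the edges (by vertex number in listed order) whose endpoints lie on opposite sides of northing = 3547729, where each meets that height, and whether that is right or left of the point:
Z-12: no edge straddles that height → 0 crossings.
Z-10: 3–4 at easting≈597239.3 (right), 4–5 at easting≈601342.0 (right) → 2 crossings.
Z-14: no edge straddles that height → 0 crossings.
Z-4: no edge straddles that height → 0 crossings.
All counts are even, so the point lies outside every listed polygon.

none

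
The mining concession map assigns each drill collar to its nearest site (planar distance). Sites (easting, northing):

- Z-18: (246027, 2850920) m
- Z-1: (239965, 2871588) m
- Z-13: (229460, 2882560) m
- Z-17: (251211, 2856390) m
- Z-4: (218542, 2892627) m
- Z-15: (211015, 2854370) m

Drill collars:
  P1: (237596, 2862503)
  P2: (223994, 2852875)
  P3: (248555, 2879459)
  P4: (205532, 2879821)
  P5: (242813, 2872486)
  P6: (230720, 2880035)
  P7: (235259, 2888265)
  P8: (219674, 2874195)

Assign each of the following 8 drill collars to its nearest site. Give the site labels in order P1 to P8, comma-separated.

Z-1, Z-15, Z-1, Z-4, Z-1, Z-13, Z-13, Z-13

P1 → Z-1 (d²=88149386.00)
P2 → Z-15 (d²=170689466.00)
P3 → Z-1 (d²=135740741.00)
P4 → Z-4 (d²=333253736.00)
P5 → Z-1 (d²=8917508.00)
P6 → Z-13 (d²=7963225.00)
P7 → Z-13 (d²=66175426.00)
P8 → Z-13 (d²=165739021.00)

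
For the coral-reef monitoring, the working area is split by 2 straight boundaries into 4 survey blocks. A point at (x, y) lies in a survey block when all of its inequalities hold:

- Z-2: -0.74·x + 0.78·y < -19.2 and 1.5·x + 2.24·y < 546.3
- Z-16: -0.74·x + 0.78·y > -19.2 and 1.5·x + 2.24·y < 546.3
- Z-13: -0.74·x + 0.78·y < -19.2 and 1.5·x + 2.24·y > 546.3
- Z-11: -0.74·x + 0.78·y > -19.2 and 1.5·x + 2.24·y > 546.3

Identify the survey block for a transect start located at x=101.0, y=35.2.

Z-2

-0.74·101.0 + 0.78·35.2 = -47.284, which is < -19.2
1.5·101.0 + 2.24·35.2 = 230.348, which is < 546.3
This sign pattern matches Z-2.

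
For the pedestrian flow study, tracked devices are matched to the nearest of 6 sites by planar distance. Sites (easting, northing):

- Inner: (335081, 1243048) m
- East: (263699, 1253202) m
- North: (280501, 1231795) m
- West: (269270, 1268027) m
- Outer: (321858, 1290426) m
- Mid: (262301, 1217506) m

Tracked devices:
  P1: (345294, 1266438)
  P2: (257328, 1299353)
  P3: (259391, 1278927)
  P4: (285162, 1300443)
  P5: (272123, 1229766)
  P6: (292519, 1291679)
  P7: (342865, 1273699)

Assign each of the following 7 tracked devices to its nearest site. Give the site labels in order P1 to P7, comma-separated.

P1 → Inner (d²=651397469.00)
P2 → West (d²=1123929640.00)
P3 → West (d²=216404641.00)
P4 → West (d²=1303352720.00)
P5 → North (d²=74307725.00)
P6 → Outer (d²=862346930.00)
P7 → Outer (d²=721086578.00)

Inner, West, West, West, North, Outer, Outer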